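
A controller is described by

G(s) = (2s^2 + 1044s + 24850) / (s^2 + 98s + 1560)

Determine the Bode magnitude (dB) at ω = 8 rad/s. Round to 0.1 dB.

Substitute s = j8:
Numerator: 2(j8)^2 + 1044(j8) + 24850 = 24722 + j8352
Denominator: (j8)^2 + 98(j8) + 1560 = 1496 + j784
|N| = √(24722² + 8352²) ≈ 26095, ∠N ≈ 18.67°
|D| = √(1496² + 784²) ≈ 1689, ∠D ≈ 27.66°
|G| = 26095 / 1689 ≈ 15.45
Gain = 20 log₁₀(15.45) ≈ 23.78 dB

23.8 dB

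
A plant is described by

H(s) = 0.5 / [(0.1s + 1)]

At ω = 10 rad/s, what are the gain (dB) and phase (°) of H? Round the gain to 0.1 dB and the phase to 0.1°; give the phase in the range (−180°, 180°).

At ω = 10 rad/s:
pole (1 + j10·0.1) = 1 + j1 → |·| ≈ 1.4142, ∠ ≈ 45.00°
|H| = 0.5 · 1 / (1.4142) ≈ 0.35356
Gain = 20 log₁₀(0.35356) ≈ -9.03 dB
∠H = (0°) − (45.00°) = -45.00°

-9.0 dB, -45.0°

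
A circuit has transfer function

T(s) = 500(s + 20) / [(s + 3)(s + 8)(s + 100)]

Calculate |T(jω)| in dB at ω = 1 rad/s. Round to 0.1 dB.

At s = jω = j1:
zero (s+20): 20 + j1 → |·| = √(20²+1²) = √401 ≈ 20.025, ∠ = arctan(1/20) ≈ 2.86°
pole (s+3): 3 + j1 → |·| = √(3²+1²) = √10 ≈ 3.1623, ∠ = arctan(1/3) ≈ 18.43°
pole (s+8): 8 + j1 → |·| = √(8²+1²) = √65 ≈ 8.0623, ∠ = arctan(1/8) ≈ 7.13°
pole (s+100): 100 + j1 → |·| = √(100²+1²) = √10001 ≈ 100, ∠ = arctan(1/100) ≈ 0.57°
|T| = 500 · 20.025 / 2549.5 ≈ 3.9272
Gain = 20 log₁₀(3.9272) ≈ 11.88 dB

11.9 dB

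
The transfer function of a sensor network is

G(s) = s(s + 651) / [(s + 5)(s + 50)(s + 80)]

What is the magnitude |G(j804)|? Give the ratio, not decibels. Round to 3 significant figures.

0.00159

At s = jω = j804:
zero (s+651): 651 + j804 → |·| = √(651²+804²) = √1070217 ≈ 1034.5, ∠ = arctan(804/651) ≈ 51.00°
zero at origin: s = j804 → |·| = 804, ∠ = 90.00°
pole (s+5): 5 + j804 → |·| = √(5²+804²) = √646441 ≈ 804.02, ∠ = arctan(804/5) ≈ 89.64°
pole (s+50): 50 + j804 → |·| = √(50²+804²) = √648916 ≈ 805.55, ∠ = arctan(804/50) ≈ 86.44°
pole (s+80): 80 + j804 → |·| = √(80²+804²) = √652816 ≈ 807.97, ∠ = arctan(804/80) ≈ 84.32°
|G| = 1 · 8.3174e+05 / 5.233e+08 ≈ 0.0015894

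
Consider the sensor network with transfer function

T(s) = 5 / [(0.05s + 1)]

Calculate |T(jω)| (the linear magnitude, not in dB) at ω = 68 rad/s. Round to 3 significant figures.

1.41

At ω = 68 rad/s:
pole (1 + j68·0.05) = 1 + j3.4 → |·| ≈ 3.544, ∠ ≈ 73.61°
|T| = 5 · 1 / (3.544) ≈ 1.4108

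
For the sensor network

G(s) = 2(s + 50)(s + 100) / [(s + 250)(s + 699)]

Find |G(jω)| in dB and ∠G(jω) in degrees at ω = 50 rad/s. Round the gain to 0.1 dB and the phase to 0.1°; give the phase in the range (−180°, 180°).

At s = jω = j50:
zero (s+50): 50 + j50 → |·| = √(50²+50²) = √5000 ≈ 70.711, ∠ = arctan(50/50) ≈ 45.00°
zero (s+100): 100 + j50 → |·| = √(100²+50²) = √12500 ≈ 111.8, ∠ = arctan(50/100) ≈ 26.57°
pole (s+250): 250 + j50 → |·| = √(250²+50²) = √65000 ≈ 254.95, ∠ = arctan(50/250) ≈ 11.31°
pole (s+699): 699 + j50 → |·| = √(699²+50²) = √491101 ≈ 700.79, ∠ = arctan(50/699) ≈ 4.09°
|G| = 2 · 7905.5 / 1.7867e+05 ≈ 0.088493
Gain = 20 log₁₀(0.088493) ≈ -21.06 dB
∠G = 71.57° − 15.40° = 56.17°

-21.1 dB, 56.2°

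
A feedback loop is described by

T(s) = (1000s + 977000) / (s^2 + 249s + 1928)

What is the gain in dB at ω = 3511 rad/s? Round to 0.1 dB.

-10.6 dB

Substitute s = j3511:
Numerator: 1000(j3511) + 977000 = 977000 + j3511000
Denominator: (j3511)^2 + 249(j3511) + 1928 = -12325193 + j874239
|N| = √(977000² + 3511000²) ≈ 3.6444e+06, ∠N ≈ 74.45°
|D| = √(12325193² + 874239²) ≈ 1.2356e+07, ∠D ≈ 175.94°
|T| = 3.6444e+06 / 1.2356e+07 ≈ 0.29495
Gain = 20 log₁₀(0.29495) ≈ -10.61 dB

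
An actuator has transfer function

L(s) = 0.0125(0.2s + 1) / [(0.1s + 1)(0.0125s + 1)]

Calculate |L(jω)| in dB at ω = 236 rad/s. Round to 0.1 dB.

-41.9 dB

At ω = 236 rad/s:
zero (1 + j236·0.2) = 1 + j47.2 → |·| ≈ 47.211, ∠ ≈ 88.79°
pole (1 + j236·0.1) = 1 + j23.6 → |·| ≈ 23.621, ∠ ≈ 87.57°
pole (1 + j236·0.0125) = 1 + j2.95 → |·| ≈ 3.1149, ∠ ≈ 71.27°
|L| = 0.0125 · 47.211 / (23.621 · 3.1149) ≈ 0.0080207
Gain = 20 log₁₀(0.0080207) ≈ -41.92 dB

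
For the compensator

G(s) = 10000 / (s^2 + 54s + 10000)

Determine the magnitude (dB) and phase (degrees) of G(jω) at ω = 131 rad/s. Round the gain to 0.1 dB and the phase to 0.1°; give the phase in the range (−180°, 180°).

At s = jω = j131:
quadratic: (j131)² + 54·j131 + 10000 = -7161 + j7074 → |·| ≈ 10066, ∠ ≈ 135.35°
|G| = 10000 / 10066 ≈ 0.99344
Gain = 20 log₁₀(0.99344) ≈ -0.06 dB
∠G = 0.00° − 135.35° = -135.35°

-0.1 dB, -135.4°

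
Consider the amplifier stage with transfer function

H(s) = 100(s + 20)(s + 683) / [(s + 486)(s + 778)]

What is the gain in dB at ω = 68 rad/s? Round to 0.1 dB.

22.1 dB

At s = jω = j68:
zero (s+20): 20 + j68 → |·| = √(20²+68²) = √5024 ≈ 70.88, ∠ = arctan(68/20) ≈ 73.61°
zero (s+683): 683 + j68 → |·| = √(683²+68²) = √471113 ≈ 686.38, ∠ = arctan(68/683) ≈ 5.69°
pole (s+486): 486 + j68 → |·| = √(486²+68²) = √240820 ≈ 490.73, ∠ = arctan(68/486) ≈ 7.96°
pole (s+778): 778 + j68 → |·| = √(778²+68²) = √609908 ≈ 780.97, ∠ = arctan(68/778) ≈ 5.00°
|H| = 100 · 48651 / 3.8325e+05 ≈ 12.694
Gain = 20 log₁₀(12.694) ≈ 22.07 dB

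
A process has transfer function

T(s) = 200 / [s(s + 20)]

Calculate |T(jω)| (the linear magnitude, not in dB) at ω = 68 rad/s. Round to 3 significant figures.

0.0415

At s = jω = j68:
pole (s+20): 20 + j68 → |·| = √(20²+68²) = √5024 ≈ 70.88, ∠ = arctan(68/20) ≈ 73.61°
pole at origin: |s| = 68, ∠ = 90.00° (in denominator)
|T| = 200 / 4819.8 ≈ 0.041495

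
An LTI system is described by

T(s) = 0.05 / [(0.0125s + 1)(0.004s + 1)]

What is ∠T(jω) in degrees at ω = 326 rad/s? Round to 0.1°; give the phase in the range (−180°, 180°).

-128.7°

At ω = 326 rad/s:
pole (1 + j326·0.0125) = 1 + j4.075 → |·| ≈ 4.1959, ∠ ≈ 76.21°
pole (1 + j326·0.004) = 1 + j1.304 → |·| ≈ 1.6433, ∠ ≈ 52.52°
∠T = (0°) − (76.21° + 52.52°) = -128.73°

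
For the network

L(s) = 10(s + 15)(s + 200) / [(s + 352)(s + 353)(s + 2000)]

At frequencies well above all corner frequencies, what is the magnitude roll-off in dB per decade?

Each pole contributes −20 dB/decade at high frequency; each zero contributes +20 dB/decade.
Net: 2 zero(s) − 3 pole(s) → -20 dB/decade.

-20 dB/decade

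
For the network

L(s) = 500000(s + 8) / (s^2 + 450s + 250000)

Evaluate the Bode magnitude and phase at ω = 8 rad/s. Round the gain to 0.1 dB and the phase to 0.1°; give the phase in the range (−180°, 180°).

At s = jω = j8:
zero (s+8): 8 + j8 → |·| = √(8²+8²) = √128 ≈ 11.314, ∠ = arctan(8/8) ≈ 45.00°
quadratic: (j8)² + 450·j8 + 250000 = 249936 + j3600 → |·| ≈ 2.4996e+05, ∠ ≈ 0.83°
|L| = 500000 · 11.314 / 2.4996e+05 ≈ 22.632
Gain = 20 log₁₀(22.632) ≈ 27.09 dB
∠L = 45.00° − 0.83° = 44.17°

27.1 dB, 44.2°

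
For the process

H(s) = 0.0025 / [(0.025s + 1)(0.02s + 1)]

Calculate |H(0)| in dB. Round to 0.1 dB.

H(0) = 0.0025 · 1 / 1 = 0.0025
20 log₁₀(0.0025) ≈ -52.04 dB

-52.0 dB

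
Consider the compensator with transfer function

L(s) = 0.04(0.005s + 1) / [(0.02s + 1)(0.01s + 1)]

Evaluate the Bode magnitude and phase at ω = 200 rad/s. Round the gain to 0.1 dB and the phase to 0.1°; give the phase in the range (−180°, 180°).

-44.2 dB, -94.4°

At ω = 200 rad/s:
zero (1 + j200·0.005) = 1 + j1 → |·| ≈ 1.4142, ∠ ≈ 45.00°
pole (1 + j200·0.02) = 1 + j4 → |·| ≈ 4.1231, ∠ ≈ 75.96°
pole (1 + j200·0.01) = 1 + j2 → |·| ≈ 2.2361, ∠ ≈ 63.43°
|L| = 0.04 · 1.4142 / (4.1231 · 2.2361) ≈ 0.0061356
Gain = 20 log₁₀(0.0061356) ≈ -44.24 dB
∠L = (45.00°) − (75.96° + 63.43°) = -94.39°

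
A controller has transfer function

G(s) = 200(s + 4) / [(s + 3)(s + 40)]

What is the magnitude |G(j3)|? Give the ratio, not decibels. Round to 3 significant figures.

At s = jω = j3:
zero (s+4): 4 + j3 → |·| = √(4²+3²) = √25 ≈ 5, ∠ = arctan(3/4) ≈ 36.87°
pole (s+3): 3 + j3 → |·| = √(3²+3²) = √18 ≈ 4.2426, ∠ = arctan(3/3) ≈ 45.00°
pole (s+40): 40 + j3 → |·| = √(40²+3²) = √1609 ≈ 40.112, ∠ = arctan(3/40) ≈ 4.29°
|G| = 200 · 5 / 170.18 ≈ 5.8761

5.88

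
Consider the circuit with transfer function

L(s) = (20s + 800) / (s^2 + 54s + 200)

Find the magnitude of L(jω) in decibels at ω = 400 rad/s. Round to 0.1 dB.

Substitute s = j400:
Numerator: 20(j400) + 800 = 800 + j8000
Denominator: (j400)^2 + 54(j400) + 200 = -159800 + j21600
|N| = √(800² + 8000²) ≈ 8039.9, ∠N ≈ 84.29°
|D| = √(159800² + 21600²) ≈ 1.6125e+05, ∠D ≈ 172.30°
|L| = 8039.9 / 1.6125e+05 ≈ 0.04986
Gain = 20 log₁₀(0.04986) ≈ -26.04 dB

-26.0 dB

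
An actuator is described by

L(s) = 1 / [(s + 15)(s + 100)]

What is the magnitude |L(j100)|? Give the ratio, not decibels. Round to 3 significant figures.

At s = jω = j100:
pole (s+15): 15 + j100 → |·| = √(15²+100²) = √10225 ≈ 101.12, ∠ = arctan(100/15) ≈ 81.47°
pole (s+100): 100 + j100 → |·| = √(100²+100²) = √20000 ≈ 141.42, ∠ = arctan(100/100) ≈ 45.00°
|L| = 1 / 14300 ≈ 6.993e-05

6.99e-05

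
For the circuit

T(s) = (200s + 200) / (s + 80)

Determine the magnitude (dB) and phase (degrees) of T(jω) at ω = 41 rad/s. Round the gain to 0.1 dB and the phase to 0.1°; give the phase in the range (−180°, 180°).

39.2 dB, 61.5°

Substitute s = j41:
Numerator: 200(j41) + 200 = 200 + j8200
Denominator: (j41) + 80 = 80 + j41
|N| = √(200² + 8200²) ≈ 8202.4, ∠N ≈ 88.60°
|D| = √(80² + 41²) ≈ 89.894, ∠D ≈ 27.14°
|T| = 8202.4 / 89.894 ≈ 91.245
Gain = 20 log₁₀(91.245) ≈ 39.20 dB
∠T = 88.60° − 27.14° = 61.46°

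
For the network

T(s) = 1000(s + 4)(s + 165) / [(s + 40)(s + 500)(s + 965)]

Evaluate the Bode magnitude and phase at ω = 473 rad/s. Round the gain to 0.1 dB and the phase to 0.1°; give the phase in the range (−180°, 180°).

At s = jω = j473:
zero (s+4): 4 + j473 → |·| = √(4²+473²) = √223745 ≈ 473.02, ∠ = arctan(473/4) ≈ 89.52°
zero (s+165): 165 + j473 → |·| = √(165²+473²) = √250954 ≈ 500.95, ∠ = arctan(473/165) ≈ 70.77°
pole (s+40): 40 + j473 → |·| = √(40²+473²) = √225329 ≈ 474.69, ∠ = arctan(473/40) ≈ 85.17°
pole (s+500): 500 + j473 → |·| = √(500²+473²) = √473729 ≈ 688.28, ∠ = arctan(473/500) ≈ 43.41°
pole (s+965): 965 + j473 → |·| = √(965²+473²) = √1154954 ≈ 1074.7, ∠ = arctan(473/965) ≈ 26.11°
|T| = 1000 · 2.3696e+05 / 3.5113e+08 ≈ 0.67485
Gain = 20 log₁₀(0.67485) ≈ -3.42 dB
∠T = 160.29° − 154.69° = 5.60°

-3.4 dB, 5.6°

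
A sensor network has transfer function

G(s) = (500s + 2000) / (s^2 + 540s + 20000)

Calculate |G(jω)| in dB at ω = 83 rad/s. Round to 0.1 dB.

-1.0 dB

Substitute s = j83:
Numerator: 500(j83) + 2000 = 2000 + j41500
Denominator: (j83)^2 + 540(j83) + 20000 = 13111 + j44820
|N| = √(2000² + 41500²) ≈ 41548, ∠N ≈ 87.24°
|D| = √(13111² + 44820²) ≈ 46698, ∠D ≈ 73.69°
|G| = 41548 / 46698 ≈ 0.88972
Gain = 20 log₁₀(0.88972) ≈ -1.01 dB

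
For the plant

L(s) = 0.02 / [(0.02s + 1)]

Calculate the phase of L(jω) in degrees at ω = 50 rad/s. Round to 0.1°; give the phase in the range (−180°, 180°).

-45.0°

At ω = 50 rad/s:
pole (1 + j50·0.02) = 1 + j1 → |·| ≈ 1.4142, ∠ ≈ 45.00°
∠L = (0°) − (45.00°) = -45.00°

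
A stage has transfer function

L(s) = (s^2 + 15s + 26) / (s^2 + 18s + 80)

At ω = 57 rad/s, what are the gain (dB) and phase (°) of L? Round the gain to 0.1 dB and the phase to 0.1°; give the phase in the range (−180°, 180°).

0.0 dB, 3.1°

Substitute s = j57:
Numerator: (j57)^2 + 15(j57) + 26 = -3223 + j855
Denominator: (j57)^2 + 18(j57) + 80 = -3169 + j1026
|N| = √(3223² + 855²) ≈ 3334.5, ∠N ≈ 165.14°
|D| = √(3169² + 1026²) ≈ 3331, ∠D ≈ 162.06°
|L| = 3334.5 / 3331 ≈ 1.0011
Gain = 20 log₁₀(1.0011) ≈ 0.01 dB
∠L = 165.14° − 162.06° = 3.08°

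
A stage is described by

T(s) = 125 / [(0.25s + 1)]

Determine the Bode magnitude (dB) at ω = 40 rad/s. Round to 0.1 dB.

21.9 dB

At ω = 40 rad/s:
pole (1 + j40·0.25) = 1 + j10 → |·| ≈ 10.05, ∠ ≈ 84.29°
|T| = 125 · 1 / (10.05) ≈ 12.438
Gain = 20 log₁₀(12.438) ≈ 21.90 dB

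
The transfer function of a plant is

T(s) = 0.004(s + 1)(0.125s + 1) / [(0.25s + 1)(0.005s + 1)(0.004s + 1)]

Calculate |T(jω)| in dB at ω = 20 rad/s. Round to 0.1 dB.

At ω = 20 rad/s:
zero (1 + j20·1) = 1 + j20 → |·| ≈ 20.025, ∠ ≈ 87.14°
zero (1 + j20·0.125) = 1 + j2.5 → |·| ≈ 2.6926, ∠ ≈ 68.20°
pole (1 + j20·0.25) = 1 + j5 → |·| ≈ 5.099, ∠ ≈ 78.69°
pole (1 + j20·0.005) = 1 + j0.1 → |·| ≈ 1.005, ∠ ≈ 5.71°
pole (1 + j20·0.004) = 1 + j0.08 → |·| ≈ 1.0032, ∠ ≈ 4.57°
|T| = 0.004 · 20.025 · 2.6926 / (5.099 · 1.005 · 1.0032) ≈ 0.041953
Gain = 20 log₁₀(0.041953) ≈ -27.54 dB

-27.5 dB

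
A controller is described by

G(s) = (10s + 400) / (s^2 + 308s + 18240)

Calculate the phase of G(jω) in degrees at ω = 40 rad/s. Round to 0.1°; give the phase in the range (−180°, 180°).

Substitute s = j40:
Numerator: 10(j40) + 400 = 400 + j400
Denominator: (j40)^2 + 308(j40) + 18240 = 16640 + j12320
|N| = √(400² + 400²) ≈ 565.69, ∠N ≈ 45.00°
|D| = √(16640² + 12320²) ≈ 20704, ∠D ≈ 36.52°
∠G = 45.00° − 36.52° = 8.48°

8.5°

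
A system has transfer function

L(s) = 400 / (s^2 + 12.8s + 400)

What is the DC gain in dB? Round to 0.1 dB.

0.0 dB

L(0) = 400 / 400 = 1
20 log₁₀(1) ≈ 0.00 dB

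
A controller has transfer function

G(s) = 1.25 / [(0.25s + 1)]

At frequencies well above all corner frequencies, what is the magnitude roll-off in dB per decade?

Each pole contributes −20 dB/decade at high frequency; each zero contributes +20 dB/decade.
Net: 0 zero(s) − 1 pole(s) → -20 dB/decade.

-20 dB/decade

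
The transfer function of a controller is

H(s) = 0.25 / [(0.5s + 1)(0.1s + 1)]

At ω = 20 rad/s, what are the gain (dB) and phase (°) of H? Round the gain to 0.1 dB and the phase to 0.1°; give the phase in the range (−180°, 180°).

At ω = 20 rad/s:
pole (1 + j20·0.5) = 1 + j10 → |·| ≈ 10.05, ∠ ≈ 84.29°
pole (1 + j20·0.1) = 1 + j2 → |·| ≈ 2.2361, ∠ ≈ 63.43°
|H| = 0.25 · 1 / (10.05 · 2.2361) ≈ 0.011125
Gain = 20 log₁₀(0.011125) ≈ -39.07 dB
∠H = (0°) − (84.29° + 63.43°) = -147.72°

-39.1 dB, -147.7°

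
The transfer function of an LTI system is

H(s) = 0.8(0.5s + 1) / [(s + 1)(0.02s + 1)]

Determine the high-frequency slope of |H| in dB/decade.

Each pole contributes −20 dB/decade at high frequency; each zero contributes +20 dB/decade.
Net: 1 zero(s) − 2 pole(s) → -20 dB/decade.

-20 dB/decade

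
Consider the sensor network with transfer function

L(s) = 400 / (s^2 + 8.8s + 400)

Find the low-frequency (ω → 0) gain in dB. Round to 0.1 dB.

L(0) = 400 / 400 = 1
20 log₁₀(1) ≈ 0.00 dB

0.0 dB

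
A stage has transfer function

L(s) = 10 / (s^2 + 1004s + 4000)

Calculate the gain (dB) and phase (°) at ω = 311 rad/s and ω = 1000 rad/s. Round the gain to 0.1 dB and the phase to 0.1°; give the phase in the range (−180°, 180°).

ω = 311: -90.3 dB, -106.5°; ω = 1000: -103.0 dB, -134.8°

Substitute s = j311:
Numerator: 10 = 10 + j0
Denominator: (j311)^2 + 1004(j311) + 4000 = -92721 + j312244
|N| = √(10² + 0²) ≈ 10, ∠N ≈ 0.00°
|D| = √(92721² + 312244²) ≈ 3.2572e+05, ∠D ≈ 106.54°
|L| = 10 / 3.2572e+05 ≈ 3.0701e-05
Gain = 20 log₁₀(3.0701e-05) ≈ -90.26 dB
∠L = 0.00° − 106.54° = -106.54°

Substitute s = j1000:
Numerator: 10 = 10 + j0
Denominator: (j1000)^2 + 1004(j1000) + 4000 = -996000 + j1004000
|N| = √(10² + 0²) ≈ 10, ∠N ≈ 0.00°
|D| = √(996000² + 1004000²) ≈ 1.4142e+06, ∠D ≈ 134.77°
|L| = 10 / 1.4142e+06 ≈ 7.0711e-06
Gain = 20 log₁₀(7.0711e-06) ≈ -103.01 dB
∠L = 0.00° − 134.77° = -134.77°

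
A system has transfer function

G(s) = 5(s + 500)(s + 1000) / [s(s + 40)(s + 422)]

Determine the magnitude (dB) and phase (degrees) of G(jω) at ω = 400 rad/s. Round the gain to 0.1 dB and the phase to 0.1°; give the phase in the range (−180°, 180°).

-28.7 dB, -157.3°

At s = jω = j400:
zero (s+500): 500 + j400 → |·| = √(500²+400²) = √410000 ≈ 640.31, ∠ = arctan(400/500) ≈ 38.66°
zero (s+1000): 1000 + j400 → |·| = √(1000²+400²) = √1160000 ≈ 1077, ∠ = arctan(400/1000) ≈ 21.80°
pole (s+40): 40 + j400 → |·| = √(40²+400²) = √161600 ≈ 402, ∠ = arctan(400/40) ≈ 84.29°
pole (s+422): 422 + j400 → |·| = √(422²+400²) = √338084 ≈ 581.45, ∠ = arctan(400/422) ≈ 43.47°
pole at origin: |s| = 400, ∠ = 90.00° (in denominator)
|G| = 5 · 6.8961e+05 / 9.3497e+07 ≈ 0.036879
Gain = 20 log₁₀(0.036879) ≈ -28.66 dB
∠G = 60.46° − 217.76° = -157.30°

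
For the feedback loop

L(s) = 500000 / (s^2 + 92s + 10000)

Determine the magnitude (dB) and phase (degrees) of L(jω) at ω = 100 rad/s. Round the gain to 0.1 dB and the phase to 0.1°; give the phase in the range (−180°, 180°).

At s = jω = j100:
quadratic: (j100)² + 92·j100 + 10000 = 0 + j9200 → |·| ≈ 9200, ∠ ≈ 90.00°
|L| = 500000 / 9200 ≈ 54.348
Gain = 20 log₁₀(54.348) ≈ 34.70 dB
∠L = 0.00° − 90.00° = -90.00°

34.7 dB, -90.0°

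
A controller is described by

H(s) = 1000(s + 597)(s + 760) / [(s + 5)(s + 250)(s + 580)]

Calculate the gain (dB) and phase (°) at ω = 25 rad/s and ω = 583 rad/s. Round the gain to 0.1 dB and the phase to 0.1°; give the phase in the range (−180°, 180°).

ω = 25: 41.7 dB, -82.6°; ω = 583: 8.4 dB, -119.6°

At s = jω = j25:
zero (s+597): 597 + j25 → |·| = √(597²+25²) = √357034 ≈ 597.52, ∠ = arctan(25/597) ≈ 2.40°
zero (s+760): 760 + j25 → |·| = √(760²+25²) = √578225 ≈ 760.41, ∠ = arctan(25/760) ≈ 1.88°
pole (s+5): 5 + j25 → |·| = √(5²+25²) = √650 ≈ 25.495, ∠ = arctan(25/5) ≈ 78.69°
pole (s+250): 250 + j25 → |·| = √(250²+25²) = √63125 ≈ 251.25, ∠ = arctan(25/250) ≈ 5.71°
pole (s+580): 580 + j25 → |·| = √(580²+25²) = √337025 ≈ 580.54, ∠ = arctan(25/580) ≈ 2.47°
|H| = 1000 · 4.5436e+05 / 3.7187e+06 ≈ 122.18
Gain = 20 log₁₀(122.18) ≈ 41.74 dB
∠H = 4.28° − 86.87° = -82.59°

At s = jω = j583:
zero (s+597): 597 + j583 → |·| = √(597²+583²) = √696298 ≈ 834.44, ∠ = arctan(583/597) ≈ 44.32°
zero (s+760): 760 + j583 → |·| = √(760²+583²) = √917489 ≈ 957.86, ∠ = arctan(583/760) ≈ 37.49°
pole (s+5): 5 + j583 → |·| = √(5²+583²) = √339914 ≈ 583.02, ∠ = arctan(583/5) ≈ 89.51°
pole (s+250): 250 + j583 → |·| = √(250²+583²) = √402389 ≈ 634.34, ∠ = arctan(583/250) ≈ 66.79°
pole (s+580): 580 + j583 → |·| = √(580²+583²) = √676289 ≈ 822.37, ∠ = arctan(583/580) ≈ 45.15°
|H| = 1000 · 7.9928e+05 / 3.0414e+08 ≈ 2.628
Gain = 20 log₁₀(2.628) ≈ 8.39 dB
∠H = 81.81° − 201.45° = -119.64°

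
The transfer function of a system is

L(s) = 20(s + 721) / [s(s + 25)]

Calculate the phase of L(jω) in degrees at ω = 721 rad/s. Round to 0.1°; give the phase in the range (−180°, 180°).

-133.0°

At s = jω = j721:
zero (s+721): 721 + j721 → |·| = √(721²+721²) = √1039682 ≈ 1019.6, ∠ = arctan(721/721) ≈ 45.00°
pole (s+25): 25 + j721 → |·| = √(25²+721²) = √520466 ≈ 721.43, ∠ = arctan(721/25) ≈ 88.01°
pole at origin: |s| = 721, ∠ = 90.00° (in denominator)
∠L = 45.00° − 178.01° = -133.01°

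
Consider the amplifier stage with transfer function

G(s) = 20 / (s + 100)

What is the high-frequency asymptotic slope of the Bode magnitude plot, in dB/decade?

Each pole contributes −20 dB/decade at high frequency; each zero contributes +20 dB/decade.
Net: 0 zero(s) − 1 pole(s) → -20 dB/decade.

-20 dB/decade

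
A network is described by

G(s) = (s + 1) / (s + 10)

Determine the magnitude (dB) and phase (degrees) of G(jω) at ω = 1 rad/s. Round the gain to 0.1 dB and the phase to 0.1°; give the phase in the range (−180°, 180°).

Substitute s = j1:
Numerator: (j1) + 1 = 1 + j1
Denominator: (j1) + 10 = 10 + j1
|N| = √(1² + 1²) ≈ 1.4142, ∠N ≈ 45.00°
|D| = √(10² + 1²) ≈ 10.05, ∠D ≈ 5.71°
|G| = 1.4142 / 10.05 ≈ 0.14072
Gain = 20 log₁₀(0.14072) ≈ -17.03 dB
∠G = 45.00° − 5.71° = 39.29°

-17.0 dB, 39.3°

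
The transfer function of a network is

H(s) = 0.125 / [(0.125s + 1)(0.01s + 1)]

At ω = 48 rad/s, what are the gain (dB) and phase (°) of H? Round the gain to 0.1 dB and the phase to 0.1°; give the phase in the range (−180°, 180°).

At ω = 48 rad/s:
pole (1 + j48·0.125) = 1 + j6 → |·| ≈ 6.0828, ∠ ≈ 80.54°
pole (1 + j48·0.01) = 1 + j0.48 → |·| ≈ 1.1092, ∠ ≈ 25.64°
|H| = 0.125 · 1 / (6.0828 · 1.1092) ≈ 0.018527
Gain = 20 log₁₀(0.018527) ≈ -34.64 dB
∠H = (0°) − (80.54° + 25.64°) = -106.18°

-34.6 dB, -106.2°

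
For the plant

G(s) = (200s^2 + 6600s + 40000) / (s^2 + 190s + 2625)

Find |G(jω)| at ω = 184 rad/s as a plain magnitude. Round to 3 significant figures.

Substitute s = j184:
Numerator: 200(j184)^2 + 6600(j184) + 40000 = -6731200 + j1214400
Denominator: (j184)^2 + 190(j184) + 2625 = -31231 + j34960
|N| = √(6731200² + 1214400²) ≈ 6.8399e+06, ∠N ≈ 169.77°
|D| = √(31231² + 34960²) ≈ 46878, ∠D ≈ 131.78°
|G| = 6.8399e+06 / 46878 ≈ 145.91

146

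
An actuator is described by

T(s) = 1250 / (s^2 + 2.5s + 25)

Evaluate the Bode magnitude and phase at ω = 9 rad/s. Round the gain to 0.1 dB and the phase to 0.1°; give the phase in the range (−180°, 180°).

At s = jω = j9:
quadratic: (j9)² + 2.5·j9 + 25 = -56 + j22.5 → |·| ≈ 60.351, ∠ ≈ 158.11°
|T| = 1250 / 60.351 ≈ 20.712
Gain = 20 log₁₀(20.712) ≈ 26.32 dB
∠T = 0.00° − 158.11° = -158.11°

26.3 dB, -158.1°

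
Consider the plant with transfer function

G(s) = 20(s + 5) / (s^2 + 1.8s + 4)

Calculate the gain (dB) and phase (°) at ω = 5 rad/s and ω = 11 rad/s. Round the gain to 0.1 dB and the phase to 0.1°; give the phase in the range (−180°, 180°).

At s = jω = j5:
zero (s+5): 5 + j5 → |·| = √(5²+5²) = √50 ≈ 7.0711, ∠ = arctan(5/5) ≈ 45.00°
quadratic: (j5)² + 1.8·j5 + 4 = -21 + j9 → |·| ≈ 22.847, ∠ ≈ 156.80°
|G| = 20 · 7.0711 / 22.847 ≈ 6.19
Gain = 20 log₁₀(6.19) ≈ 15.83 dB
∠G = 45.00° − 156.80° = -111.80°

At s = jω = j11:
zero (s+5): 5 + j11 → |·| = √(5²+11²) = √146 ≈ 12.083, ∠ = arctan(11/5) ≈ 65.56°
quadratic: (j11)² + 1.8·j11 + 4 = -117 + j19.8 → |·| ≈ 118.66, ∠ ≈ 170.39°
|G| = 20 · 12.083 / 118.66 ≈ 2.0366
Gain = 20 log₁₀(2.0366) ≈ 6.18 dB
∠G = 65.56° − 170.39° = -104.83°

ω = 5: 15.8 dB, -111.8°; ω = 11: 6.2 dB, -104.8°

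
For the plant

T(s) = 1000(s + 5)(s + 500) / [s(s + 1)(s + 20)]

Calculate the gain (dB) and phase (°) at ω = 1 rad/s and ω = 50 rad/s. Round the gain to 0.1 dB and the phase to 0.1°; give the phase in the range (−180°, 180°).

At s = jω = j1:
zero (s+5): 5 + j1 → |·| = √(5²+1²) = √26 ≈ 5.099, ∠ = arctan(1/5) ≈ 11.31°
zero (s+500): 500 + j1 → |·| = √(500²+1²) = √250001 ≈ 500, ∠ = arctan(1/500) ≈ 0.11°
pole (s+1): 1 + j1 → |·| = √(1²+1²) = √2 ≈ 1.4142, ∠ = arctan(1/1) ≈ 45.00°
pole (s+20): 20 + j1 → |·| = √(20²+1²) = √401 ≈ 20.025, ∠ = arctan(1/20) ≈ 2.86°
pole at origin: |s| = 1, ∠ = 90.00° (in denominator)
|T| = 1000 · 2549.5 / 28.319 ≈ 90028
Gain = 20 log₁₀(90028) ≈ 99.09 dB
∠T = 11.42° − 137.86° = -126.44°

At s = jω = j50:
zero (s+5): 5 + j50 → |·| = √(5²+50²) = √2525 ≈ 50.249, ∠ = arctan(50/5) ≈ 84.29°
zero (s+500): 500 + j50 → |·| = √(500²+50²) = √252500 ≈ 502.49, ∠ = arctan(50/500) ≈ 5.71°
pole (s+1): 1 + j50 → |·| = √(1²+50²) = √2501 ≈ 50.01, ∠ = arctan(50/1) ≈ 88.85°
pole (s+20): 20 + j50 → |·| = √(20²+50²) = √2900 ≈ 53.852, ∠ = arctan(50/20) ≈ 68.20°
pole at origin: |s| = 50, ∠ = 90.00° (in denominator)
|T| = 1000 · 25250 / 1.3466e+05 ≈ 187.51
Gain = 20 log₁₀(187.51) ≈ 45.46 dB
∠T = 90.00° − 247.05° = -157.05°

ω = 1: 99.1 dB, -126.4°; ω = 50: 45.5 dB, -157.1°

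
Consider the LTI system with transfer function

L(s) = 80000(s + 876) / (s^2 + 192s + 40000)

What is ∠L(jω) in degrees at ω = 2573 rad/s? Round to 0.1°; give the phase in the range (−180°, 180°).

-104.5°

At s = jω = j2573:
zero (s+876): 876 + j2573 → |·| = √(876²+2573²) = √7387705 ≈ 2718, ∠ = arctan(2573/876) ≈ 71.20°
quadratic: (j2573)² + 192·j2573 + 40000 = -6580329 + j494016 → |·| ≈ 6.5988e+06, ∠ ≈ 175.71°
∠L = 71.20° − 175.71° = -104.51°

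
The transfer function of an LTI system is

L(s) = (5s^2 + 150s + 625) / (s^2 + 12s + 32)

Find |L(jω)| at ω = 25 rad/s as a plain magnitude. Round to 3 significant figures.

Substitute s = j25:
Numerator: 5(j25)^2 + 150(j25) + 625 = -2500 + j3750
Denominator: (j25)^2 + 12(j25) + 32 = -593 + j300
|N| = √(2500² + 3750²) ≈ 4506.9, ∠N ≈ 123.69°
|D| = √(593² + 300²) ≈ 664.57, ∠D ≈ 153.17°
|L| = 4506.9 / 664.57 ≈ 6.7817

6.78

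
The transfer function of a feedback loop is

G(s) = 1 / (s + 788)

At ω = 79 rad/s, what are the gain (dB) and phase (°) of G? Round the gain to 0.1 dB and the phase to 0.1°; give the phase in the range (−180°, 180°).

At s = jω = j79:
pole (s+788): 788 + j79 → |·| = √(788²+79²) = √627185 ≈ 791.95, ∠ = arctan(79/788) ≈ 5.72°
|G| = 1 / 791.95 ≈ 0.0012627
Gain = 20 log₁₀(0.0012627) ≈ -57.97 dB
∠G = 0.00° − 5.72° = -5.72°

-58.0 dB, -5.7°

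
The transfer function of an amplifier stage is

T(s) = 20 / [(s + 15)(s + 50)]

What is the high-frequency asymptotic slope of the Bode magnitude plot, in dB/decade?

Each pole contributes −20 dB/decade at high frequency; each zero contributes +20 dB/decade.
Net: 0 zero(s) − 2 pole(s) → -40 dB/decade.

-40 dB/decade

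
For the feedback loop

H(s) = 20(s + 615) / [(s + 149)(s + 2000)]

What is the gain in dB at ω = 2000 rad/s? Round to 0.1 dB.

-42.6 dB

At s = jω = j2000:
zero (s+615): 615 + j2000 → |·| = √(615²+2000²) = √4378225 ≈ 2092.4, ∠ = arctan(2000/615) ≈ 72.91°
pole (s+149): 149 + j2000 → |·| = √(149²+2000²) = √4022201 ≈ 2005.5, ∠ = arctan(2000/149) ≈ 85.74°
pole (s+2000): 2000 + j2000 → |·| = √(2000²+2000²) = √8000000 ≈ 2828.4, ∠ = arctan(2000/2000) ≈ 45.00°
|H| = 20 · 2092.4 / 5.6724e+06 ≈ 0.0073775
Gain = 20 log₁₀(0.0073775) ≈ -42.64 dB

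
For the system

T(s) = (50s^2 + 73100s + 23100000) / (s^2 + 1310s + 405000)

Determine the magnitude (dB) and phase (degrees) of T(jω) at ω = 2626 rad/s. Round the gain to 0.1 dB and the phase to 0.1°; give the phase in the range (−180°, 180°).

Substitute s = j2626:
Numerator: 50(j2626)^2 + 73100(j2626) + 23100000 = -321693800 + j191960600
Denominator: (j2626)^2 + 1310(j2626) + 405000 = -6490876 + j3440060
|N| = √(321693800² + 191960600²) ≈ 3.7461e+08, ∠N ≈ 149.17°
|D| = √(6490876² + 3440060²) ≈ 7.3461e+06, ∠D ≈ 152.08°
|T| = 3.7461e+08 / 7.3461e+06 ≈ 50.994
Gain = 20 log₁₀(50.994) ≈ 34.15 dB
∠T = 149.17° − 152.08° = -2.91°

34.2 dB, -2.9°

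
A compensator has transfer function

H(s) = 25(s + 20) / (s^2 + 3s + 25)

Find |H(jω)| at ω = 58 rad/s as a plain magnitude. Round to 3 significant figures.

0.459

At s = jω = j58:
zero (s+20): 20 + j58 → |·| = √(20²+58²) = √3764 ≈ 61.351, ∠ = arctan(58/20) ≈ 70.97°
quadratic: (j58)² + 3·j58 + 25 = -3339 + j174 → |·| ≈ 3343.5, ∠ ≈ 177.02°
|H| = 25 · 61.351 / 3343.5 ≈ 0.45873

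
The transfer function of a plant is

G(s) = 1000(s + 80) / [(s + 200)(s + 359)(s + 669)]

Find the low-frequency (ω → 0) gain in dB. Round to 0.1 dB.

G(0) = 1000·80 / (200·359·669) ≈ 0.0016655
20 log₁₀(0.0016655) ≈ -55.57 dB

-55.6 dB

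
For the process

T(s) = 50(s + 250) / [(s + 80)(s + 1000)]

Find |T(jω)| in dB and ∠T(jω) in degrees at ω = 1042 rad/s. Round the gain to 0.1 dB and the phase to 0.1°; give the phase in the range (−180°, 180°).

-29.0 dB, -55.3°

At s = jω = j1042:
zero (s+250): 250 + j1042 → |·| = √(250²+1042²) = √1148264 ≈ 1071.6, ∠ = arctan(1042/250) ≈ 76.51°
pole (s+80): 80 + j1042 → |·| = √(80²+1042²) = √1092164 ≈ 1045.1, ∠ = arctan(1042/80) ≈ 85.61°
pole (s+1000): 1000 + j1042 → |·| = √(1000²+1042²) = √2085764 ≈ 1444.2, ∠ = arctan(1042/1000) ≈ 46.18°
|T| = 50 · 1071.6 / 1.5093e+06 ≈ 0.0355
Gain = 20 log₁₀(0.0355) ≈ -29.00 dB
∠T = 76.51° − 131.79° = -55.28°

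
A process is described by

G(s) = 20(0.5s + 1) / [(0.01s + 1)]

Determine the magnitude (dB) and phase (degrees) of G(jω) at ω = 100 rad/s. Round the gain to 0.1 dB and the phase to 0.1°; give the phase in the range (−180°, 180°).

At ω = 100 rad/s:
zero (1 + j100·0.5) = 1 + j50 → |·| ≈ 50.01, ∠ ≈ 88.85°
pole (1 + j100·0.01) = 1 + j1 → |·| ≈ 1.4142, ∠ ≈ 45.00°
|G| = 20 · 50.01 / (1.4142) ≈ 707.25
Gain = 20 log₁₀(707.25) ≈ 56.99 dB
∠G = (88.85°) − (45.00°) = 43.85°

57.0 dB, 43.9°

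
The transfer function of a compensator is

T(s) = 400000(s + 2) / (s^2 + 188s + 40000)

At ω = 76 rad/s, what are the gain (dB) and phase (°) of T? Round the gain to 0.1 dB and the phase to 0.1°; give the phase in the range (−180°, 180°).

At s = jω = j76:
zero (s+2): 2 + j76 → |·| = √(2²+76²) = √5780 ≈ 76.026, ∠ = arctan(76/2) ≈ 88.49°
quadratic: (j76)² + 188·j76 + 40000 = 34224 + j14288 → |·| ≈ 37087, ∠ ≈ 22.66°
|T| = 400000 · 76.026 / 37087 ≈ 819.97
Gain = 20 log₁₀(819.97) ≈ 58.28 dB
∠T = 88.49° − 22.66° = 65.83°

58.3 dB, 65.8°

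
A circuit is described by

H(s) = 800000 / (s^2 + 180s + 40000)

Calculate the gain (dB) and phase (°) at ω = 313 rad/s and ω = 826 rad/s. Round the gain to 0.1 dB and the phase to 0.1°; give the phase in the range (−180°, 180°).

At s = jω = j313:
quadratic: (j313)² + 180·j313 + 40000 = -57969 + j56340 → |·| ≈ 80837, ∠ ≈ 135.82°
|H| = 800000 / 80837 ≈ 9.8965
Gain = 20 log₁₀(9.8965) ≈ 19.91 dB
∠H = 0.00° − 135.82° = -135.82°

At s = jω = j826:
quadratic: (j826)² + 180·j826 + 40000 = -642276 + j148680 → |·| ≈ 6.5926e+05, ∠ ≈ 166.97°
|H| = 800000 / 6.5926e+05 ≈ 1.2135
Gain = 20 log₁₀(1.2135) ≈ 1.68 dB
∠H = 0.00° − 166.97° = -166.97°

ω = 313: 19.9 dB, -135.8°; ω = 826: 1.7 dB, -167.0°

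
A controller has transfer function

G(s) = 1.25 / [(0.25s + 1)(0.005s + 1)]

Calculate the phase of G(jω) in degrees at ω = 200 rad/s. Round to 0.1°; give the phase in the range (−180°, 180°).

At ω = 200 rad/s:
pole (1 + j200·0.25) = 1 + j50 → |·| ≈ 50.01, ∠ ≈ 88.85°
pole (1 + j200·0.005) = 1 + j1 → |·| ≈ 1.4142, ∠ ≈ 45.00°
∠G = (0°) − (88.85° + 45.00°) = -133.85°

-133.9°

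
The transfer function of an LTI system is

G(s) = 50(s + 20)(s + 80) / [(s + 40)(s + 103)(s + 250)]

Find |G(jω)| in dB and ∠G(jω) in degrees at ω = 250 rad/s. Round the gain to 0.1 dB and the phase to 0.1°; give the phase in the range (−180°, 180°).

-17.3 dB, -35.8°

At s = jω = j250:
zero (s+20): 20 + j250 → |·| = √(20²+250²) = √62900 ≈ 250.8, ∠ = arctan(250/20) ≈ 85.43°
zero (s+80): 80 + j250 → |·| = √(80²+250²) = √68900 ≈ 262.49, ∠ = arctan(250/80) ≈ 72.26°
pole (s+40): 40 + j250 → |·| = √(40²+250²) = √64100 ≈ 253.18, ∠ = arctan(250/40) ≈ 80.91°
pole (s+103): 103 + j250 → |·| = √(103²+250²) = √73109 ≈ 270.39, ∠ = arctan(250/103) ≈ 67.61°
pole (s+250): 250 + j250 → |·| = √(250²+250²) = √125000 ≈ 353.55, ∠ = arctan(250/250) ≈ 45.00°
|G| = 50 · 65832 / 2.4203e+07 ≈ 0.136
Gain = 20 log₁₀(0.136) ≈ -17.33 dB
∠G = 157.69° − 193.52° = -35.83°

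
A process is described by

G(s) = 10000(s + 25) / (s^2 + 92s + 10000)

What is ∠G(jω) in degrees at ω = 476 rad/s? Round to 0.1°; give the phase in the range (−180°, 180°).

-81.6°

At s = jω = j476:
zero (s+25): 25 + j476 → |·| = √(25²+476²) = √227201 ≈ 476.66, ∠ = arctan(476/25) ≈ 86.99°
quadratic: (j476)² + 92·j476 + 10000 = -216576 + j43792 → |·| ≈ 2.2096e+05, ∠ ≈ 168.57°
∠G = 86.99° − 168.57° = -81.58°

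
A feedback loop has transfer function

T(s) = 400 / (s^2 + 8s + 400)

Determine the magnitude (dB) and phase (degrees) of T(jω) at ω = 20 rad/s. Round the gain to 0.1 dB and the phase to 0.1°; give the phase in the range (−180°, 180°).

At s = jω = j20:
quadratic: (j20)² + 8·j20 + 400 = 0 + j160 → |·| ≈ 160, ∠ ≈ 90.00°
|T| = 400 / 160 ≈ 2.5
Gain = 20 log₁₀(2.5) ≈ 7.96 dB
∠T = 0.00° − 90.00° = -90.00°

8.0 dB, -90.0°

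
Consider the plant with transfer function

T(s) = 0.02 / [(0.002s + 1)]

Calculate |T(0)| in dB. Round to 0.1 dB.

T(0) = 0.02 · 1 / 1 = 0.02
20 log₁₀(0.02) ≈ -33.98 dB

-34.0 dB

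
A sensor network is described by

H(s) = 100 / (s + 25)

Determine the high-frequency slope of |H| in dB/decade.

Each pole contributes −20 dB/decade at high frequency; each zero contributes +20 dB/decade.
Net: 0 zero(s) − 1 pole(s) → -20 dB/decade.

-20 dB/decade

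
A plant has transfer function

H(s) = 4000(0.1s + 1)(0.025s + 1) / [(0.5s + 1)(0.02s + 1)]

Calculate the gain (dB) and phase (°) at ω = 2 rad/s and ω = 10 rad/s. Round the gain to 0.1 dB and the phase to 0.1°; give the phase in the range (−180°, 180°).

At ω = 2 rad/s:
zero (1 + j2·0.1) = 1 + j0.2 → |·| ≈ 1.0198, ∠ ≈ 11.31°
zero (1 + j2·0.025) = 1 + j0.05 → |·| ≈ 1.0012, ∠ ≈ 2.86°
pole (1 + j2·0.5) = 1 + j1 → |·| ≈ 1.4142, ∠ ≈ 45.00°
pole (1 + j2·0.02) = 1 + j0.04 → |·| ≈ 1.0008, ∠ ≈ 2.29°
|H| = 4000 · 1.0198 · 1.0012 / (1.4142 · 1.0008) ≈ 2885.6
Gain = 20 log₁₀(2885.6) ≈ 69.20 dB
∠H = (11.31° + 2.86°) − (45.00° + 2.29°) = -33.12°

At ω = 10 rad/s:
zero (1 + j10·0.1) = 1 + j1 → |·| ≈ 1.4142, ∠ ≈ 45.00°
zero (1 + j10·0.025) = 1 + j0.25 → |·| ≈ 1.0308, ∠ ≈ 14.04°
pole (1 + j10·0.5) = 1 + j5 → |·| ≈ 5.099, ∠ ≈ 78.69°
pole (1 + j10·0.02) = 1 + j0.2 → |·| ≈ 1.0198, ∠ ≈ 11.31°
|H| = 4000 · 1.4142 · 1.0308 / (5.099 · 1.0198) ≈ 1121.4
Gain = 20 log₁₀(1121.4) ≈ 61.00 dB
∠H = (45.00° + 14.04°) − (78.69° + 11.31°) = -30.96°

ω = 2: 69.2 dB, -33.1°; ω = 10: 61.0 dB, -31.0°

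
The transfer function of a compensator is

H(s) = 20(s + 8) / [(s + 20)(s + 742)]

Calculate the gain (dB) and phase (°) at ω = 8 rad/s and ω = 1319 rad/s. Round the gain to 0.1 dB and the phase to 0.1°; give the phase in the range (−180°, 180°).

At s = jω = j8:
zero (s+8): 8 + j8 → |·| = √(8²+8²) = √128 ≈ 11.314, ∠ = arctan(8/8) ≈ 45.00°
pole (s+20): 20 + j8 → |·| = √(20²+8²) = √464 ≈ 21.541, ∠ = arctan(8/20) ≈ 21.80°
pole (s+742): 742 + j8 → |·| = √(742²+8²) = √550628 ≈ 742.04, ∠ = arctan(8/742) ≈ 0.62°
|H| = 20 · 11.314 / 15984 ≈ 0.014157
Gain = 20 log₁₀(0.014157) ≈ -36.98 dB
∠H = 45.00° − 22.42° = 22.58°

At s = jω = j1319:
zero (s+8): 8 + j1319 → |·| = √(8²+1319²) = √1739825 ≈ 1319, ∠ = arctan(1319/8) ≈ 89.65°
pole (s+20): 20 + j1319 → |·| = √(20²+1319²) = √1740161 ≈ 1319.2, ∠ = arctan(1319/20) ≈ 89.13°
pole (s+742): 742 + j1319 → |·| = √(742²+1319²) = √2290325 ≈ 1513.4, ∠ = arctan(1319/742) ≈ 60.64°
|H| = 20 · 1319 / 1.9965e+06 ≈ 0.013213
Gain = 20 log₁₀(0.013213) ≈ -37.58 dB
∠H = 89.65° − 149.77° = -60.12°

ω = 8: -37.0 dB, 22.6°; ω = 1319: -37.6 dB, -60.1°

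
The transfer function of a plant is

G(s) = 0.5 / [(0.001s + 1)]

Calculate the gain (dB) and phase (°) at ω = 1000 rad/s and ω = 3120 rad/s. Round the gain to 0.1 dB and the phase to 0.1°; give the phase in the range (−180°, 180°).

At ω = 1000 rad/s:
pole (1 + j1000·0.001) = 1 + j1 → |·| ≈ 1.4142, ∠ ≈ 45.00°
|G| = 0.5 · 1 / (1.4142) ≈ 0.35356
Gain = 20 log₁₀(0.35356) ≈ -9.03 dB
∠G = (0°) − (45.00°) = -45.00°

At ω = 3120 rad/s:
pole (1 + j3120·0.001) = 1 + j3.12 → |·| ≈ 3.2763, ∠ ≈ 72.23°
|G| = 0.5 · 1 / (3.2763) ≈ 0.15261
Gain = 20 log₁₀(0.15261) ≈ -16.33 dB
∠G = (0°) − (72.23°) = -72.23°

ω = 1000: -9.0 dB, -45.0°; ω = 3120: -16.3 dB, -72.2°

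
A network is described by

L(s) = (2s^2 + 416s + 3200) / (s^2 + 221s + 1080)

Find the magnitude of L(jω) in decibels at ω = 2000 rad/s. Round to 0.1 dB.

6.0 dB

Substitute s = j2000:
Numerator: 2(j2000)^2 + 416(j2000) + 3200 = -7996800 + j832000
Denominator: (j2000)^2 + 221(j2000) + 1080 = -3998920 + j442000
|N| = √(7996800² + 832000²) ≈ 8.04e+06, ∠N ≈ 174.06°
|D| = √(3998920² + 442000²) ≈ 4.0233e+06, ∠D ≈ 173.69°
|L| = 8.04e+06 / 4.0233e+06 ≈ 1.9984
Gain = 20 log₁₀(1.9984) ≈ 6.01 dB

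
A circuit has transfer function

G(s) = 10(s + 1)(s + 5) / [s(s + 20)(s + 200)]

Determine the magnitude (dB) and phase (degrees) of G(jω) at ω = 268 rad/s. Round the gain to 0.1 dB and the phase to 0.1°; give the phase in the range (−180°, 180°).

At s = jω = j268:
zero (s+1): 1 + j268 → |·| = √(1²+268²) = √71825 ≈ 268, ∠ = arctan(268/1) ≈ 89.79°
zero (s+5): 5 + j268 → |·| = √(5²+268²) = √71849 ≈ 268.05, ∠ = arctan(268/5) ≈ 88.93°
pole (s+20): 20 + j268 → |·| = √(20²+268²) = √72224 ≈ 268.75, ∠ = arctan(268/20) ≈ 85.73°
pole (s+200): 200 + j268 → |·| = √(200²+268²) = √111824 ≈ 334.4, ∠ = arctan(268/200) ≈ 53.27°
pole at origin: |s| = 268, ∠ = 90.00° (in denominator)
|G| = 10 · 71837 / 2.4085e+07 ≈ 0.029826
Gain = 20 log₁₀(0.029826) ≈ -30.51 dB
∠G = 178.72° − 229.00° = -50.28°

-30.5 dB, -50.3°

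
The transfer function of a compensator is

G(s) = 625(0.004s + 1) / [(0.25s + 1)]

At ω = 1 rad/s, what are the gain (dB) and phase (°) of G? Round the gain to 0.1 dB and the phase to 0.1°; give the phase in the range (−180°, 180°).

55.7 dB, -13.8°

At ω = 1 rad/s:
zero (1 + j1·0.004) = 1 + j0.004 → |·| ≈ 1, ∠ ≈ 0.23°
pole (1 + j1·0.25) = 1 + j0.25 → |·| ≈ 1.0308, ∠ ≈ 14.04°
|G| = 625 · 1 / (1.0308) ≈ 606.33
Gain = 20 log₁₀(606.33) ≈ 55.65 dB
∠G = (0.23°) − (14.04°) = -13.81°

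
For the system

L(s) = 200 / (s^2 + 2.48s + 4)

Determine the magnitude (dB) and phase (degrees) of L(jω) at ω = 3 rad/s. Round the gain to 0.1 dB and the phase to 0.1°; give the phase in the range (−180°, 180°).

At s = jω = j3:
quadratic: (j3)² + 2.48·j3 + 4 = -5 + j7.44 → |·| ≈ 8.964, ∠ ≈ 123.90°
|L| = 200 / 8.964 ≈ 22.311
Gain = 20 log₁₀(22.311) ≈ 26.97 dB
∠L = 0.00° − 123.90° = -123.90°

27.0 dB, -123.9°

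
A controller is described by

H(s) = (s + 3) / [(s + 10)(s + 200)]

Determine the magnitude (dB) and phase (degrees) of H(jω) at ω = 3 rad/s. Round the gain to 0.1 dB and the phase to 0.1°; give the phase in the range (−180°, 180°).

At s = jω = j3:
zero (s+3): 3 + j3 → |·| = √(3²+3²) = √18 ≈ 4.2426, ∠ = arctan(3/3) ≈ 45.00°
pole (s+10): 10 + j3 → |·| = √(10²+3²) = √109 ≈ 10.44, ∠ = arctan(3/10) ≈ 16.70°
pole (s+200): 200 + j3 → |·| = √(200²+3²) = √40009 ≈ 200.02, ∠ = arctan(3/200) ≈ 0.86°
|H| = 1 · 4.2426 / 2088.2 ≈ 0.0020317
Gain = 20 log₁₀(0.0020317) ≈ -53.84 dB
∠H = 45.00° − 17.56° = 27.44°

-53.8 dB, 27.4°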